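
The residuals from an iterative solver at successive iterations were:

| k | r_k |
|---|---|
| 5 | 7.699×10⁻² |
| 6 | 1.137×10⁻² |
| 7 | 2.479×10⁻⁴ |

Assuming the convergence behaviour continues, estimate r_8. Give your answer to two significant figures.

First estimate the order: p ≈ ln(r_7/r_6) / ln(r_6/r_5) = ln(2.479×10⁻⁴/1.137×10⁻²)/ln(1.137×10⁻²/7.699×10⁻²) = ln(0.021803)/ln(0.147682) ≈ 2.0002.
Then r_8 ≈ r_7·(r_7/r_6)^p = 2.479×10⁻⁴·(0.021803)^2.0002 = 2.479×10⁻⁴·0.000475007 ≈ 1.178e-07.

1.2e-7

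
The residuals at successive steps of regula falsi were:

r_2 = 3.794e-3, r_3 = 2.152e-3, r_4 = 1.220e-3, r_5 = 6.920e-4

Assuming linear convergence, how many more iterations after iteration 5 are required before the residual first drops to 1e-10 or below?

Rate ρ ≈ r_5/r_4 = 6.920e-4/1.220e-3 = 0.5672.
After j more steps, r_{5+j} ≈ 6.920e-4·ρ^j; need ρ^j ≤ 1e-10/6.920e-4 = 1.44509e-07.
j ≥ ln(1.44509e-07)/ln(0.5672) = -15.7499/-0.56704 = 27.776.
So 28 more iterations are needed.

28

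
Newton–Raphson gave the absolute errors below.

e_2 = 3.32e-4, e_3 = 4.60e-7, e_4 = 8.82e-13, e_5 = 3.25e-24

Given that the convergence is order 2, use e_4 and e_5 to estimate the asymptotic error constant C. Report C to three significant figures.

4.18

C ≈ e_5 / e_4^2
  = 3.25e-24 / (8.82e-13)^2
  = 3.25e-24 / 7.77924e-25 ≈ 4.1778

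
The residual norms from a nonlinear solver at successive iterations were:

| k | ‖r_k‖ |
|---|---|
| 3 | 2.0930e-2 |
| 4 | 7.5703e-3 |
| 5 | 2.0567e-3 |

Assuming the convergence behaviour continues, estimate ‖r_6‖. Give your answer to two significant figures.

3.9e-4

First estimate the order: p ≈ ln(‖r_5‖/‖r_4‖) / ln(‖r_4‖/‖r_3‖) = ln(2.0567e-3/7.5703e-3)/ln(7.5703e-3/2.0930e-2) = ln(0.27168)/ln(0.361696) ≈ 1.2814.
Then ‖r_6‖ ≈ ‖r_5‖·(‖r_5‖/‖r_4‖)^p = 2.0567e-3·(0.27168)^1.2814 = 2.0567e-3·0.188279 ≈ 0.0003872.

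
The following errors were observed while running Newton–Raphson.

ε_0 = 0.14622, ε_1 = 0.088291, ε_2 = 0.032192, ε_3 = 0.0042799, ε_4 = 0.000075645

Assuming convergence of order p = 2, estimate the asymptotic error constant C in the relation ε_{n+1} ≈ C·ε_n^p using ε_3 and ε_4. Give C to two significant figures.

4.1

C ≈ ε_4 / ε_3^2
  = 0.000075645 / (0.0042799)^2
  = 0.000075645 / 1.83175e-05 ≈ 4.1296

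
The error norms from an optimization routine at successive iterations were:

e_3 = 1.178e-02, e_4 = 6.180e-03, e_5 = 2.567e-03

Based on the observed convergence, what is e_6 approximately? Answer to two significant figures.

7.8e-4

First estimate the order: p ≈ ln(e_5/e_4) / ln(e_4/e_3) = ln(2.567e-03/6.180e-03)/ln(6.180e-03/1.178e-02) = ln(0.415372)/ln(0.524618) ≈ 1.3620.
Then e_6 ≈ e_5·(e_5/e_4)^p = 2.567e-03·(0.415372)^1.3620 = 2.567e-03·0.302212 ≈ 0.0007758.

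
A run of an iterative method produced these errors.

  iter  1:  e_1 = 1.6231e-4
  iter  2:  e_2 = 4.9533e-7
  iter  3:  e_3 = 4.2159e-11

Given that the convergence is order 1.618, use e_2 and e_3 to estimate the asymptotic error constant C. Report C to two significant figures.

C ≈ e_3 / e_2^1.618
  = 4.2159e-11 / (4.9533e-7)^1.618
  = 4.2159e-11 / 6.2855e-11 ≈ 0.67073

0.67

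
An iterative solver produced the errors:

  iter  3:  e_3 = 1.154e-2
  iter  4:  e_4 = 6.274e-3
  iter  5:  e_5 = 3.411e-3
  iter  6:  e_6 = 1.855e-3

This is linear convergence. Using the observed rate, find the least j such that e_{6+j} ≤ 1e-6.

13

Rate ρ ≈ e_6/e_5 = 1.855e-3/3.411e-3 = 0.5438.
After j more steps, e_{6+j} ≈ 1.855e-3·ρ^j; need ρ^j ≤ 1e-6/1.855e-3 = 0.000539084.
j ≥ ln(0.000539084)/ln(0.5438) = -7.5256/-0.60917 = 12.354.
So 13 more iterations are needed.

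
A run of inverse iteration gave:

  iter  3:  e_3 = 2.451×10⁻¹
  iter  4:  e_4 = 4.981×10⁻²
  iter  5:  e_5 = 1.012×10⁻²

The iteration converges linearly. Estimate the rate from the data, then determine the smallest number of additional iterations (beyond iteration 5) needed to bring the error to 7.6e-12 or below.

Rate ρ ≈ e_5/e_4 = 1.012×10⁻²/4.981×10⁻² = 0.2032.
After j more steps, e_{5+j} ≈ 1.012×10⁻²·ρ^j; need ρ^j ≤ 7.6e-12/1.012×10⁻² = 7.50988e-10.
j ≥ ln(7.50988e-10)/ln(0.2032) = -21.0096/-1.59356 = 13.184.
So 14 more iterations are needed.

14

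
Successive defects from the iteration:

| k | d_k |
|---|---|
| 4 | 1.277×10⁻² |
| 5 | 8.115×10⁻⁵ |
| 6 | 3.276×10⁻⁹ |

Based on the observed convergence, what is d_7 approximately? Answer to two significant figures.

First estimate the order: p ≈ ln(d_6/d_5) / ln(d_5/d_4) = ln(3.276×10⁻⁹/8.115×10⁻⁵)/ln(8.115×10⁻⁵/1.277×10⁻²) = ln(4.03697e-05)/ln(0.00635474) ≈ 2.0001.
Then d_7 ≈ d_6·(d_6/d_5)^p = 3.276×10⁻⁹·(4.03697e-05)^2.0001 = 3.276×10⁻⁹·1.62806e-09 ≈ 5.334e-18.

5.3e-18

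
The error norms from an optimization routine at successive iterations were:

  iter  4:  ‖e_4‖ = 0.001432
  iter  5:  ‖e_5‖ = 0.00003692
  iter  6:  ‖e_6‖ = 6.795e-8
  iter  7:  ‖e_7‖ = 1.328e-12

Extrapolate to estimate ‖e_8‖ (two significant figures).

First estimate the order: p ≈ ln(‖e_7‖/‖e_6‖) / ln(‖e_6‖/‖e_5‖) = ln(1.328e-12/6.795e-8)/ln(6.795e-8/0.00003692) = ln(1.95438e-05)/ln(0.00184047) ≈ 1.7217.
Then ‖e_8‖ ≈ ‖e_7‖·(‖e_7‖/‖e_6‖)^p = 1.328e-12·(1.95438e-05)^1.7217 = 1.328e-12·7.80783e-09 ≈ 1.037e-20.

1.0e-20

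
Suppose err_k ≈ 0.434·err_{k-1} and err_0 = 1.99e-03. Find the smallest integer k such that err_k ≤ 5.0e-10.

After k steps, err_k ≈ 1.99e-03·0.434^k.
Need 0.434^k ≤ 5.0e-10/1.99e-03 = 2.51256e-07.
k ≥ ln(2.51256e-07)/ln(0.434) = -15.1968/-0.83471 = 18.206.
Smallest integer k = 19.

19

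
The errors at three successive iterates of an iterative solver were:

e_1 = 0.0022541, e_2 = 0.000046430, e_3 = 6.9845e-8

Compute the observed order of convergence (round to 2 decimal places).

1.67

p ≈ ln(e_3/e_2) / ln(e_2/e_1)
  = ln(6.9845e-8/0.000046430) / ln(0.000046430/0.0022541)
  = ln(0.00150431) / ln(0.020598)
  = -6.49942 / -3.88256 ≈ 1.67400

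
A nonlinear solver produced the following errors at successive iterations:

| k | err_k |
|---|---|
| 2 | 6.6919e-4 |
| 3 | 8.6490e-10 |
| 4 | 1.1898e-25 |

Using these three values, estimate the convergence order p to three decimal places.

p ≈ ln(err_4/err_3) / ln(err_3/err_2)
  = ln(1.1898e-25/8.6490e-10) / ln(8.6490e-10/6.6919e-4)
  = ln(1.37565e-16) / ln(1.29246e-06)
  = -36.522435 / -13.558963 ≈ 2.693601

2.694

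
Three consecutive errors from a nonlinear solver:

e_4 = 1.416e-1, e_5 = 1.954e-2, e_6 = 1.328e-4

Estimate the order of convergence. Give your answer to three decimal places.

p ≈ ln(e_6/e_5) / ln(e_5/e_4)
  = ln(1.328e-4/1.954e-2) / ln(1.954e-2/1.416e-1)
  = ln(0.00679632) / ln(0.137994)
  = -4.991374 / -1.980545 ≈ 2.520202

2.520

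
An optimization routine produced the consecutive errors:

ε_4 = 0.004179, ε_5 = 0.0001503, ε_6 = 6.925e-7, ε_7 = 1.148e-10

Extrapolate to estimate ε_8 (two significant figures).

8.8e-17

First estimate the order: p ≈ ln(ε_7/ε_6) / ln(ε_6/ε_5) = ln(1.148e-10/6.925e-7)/ln(6.925e-7/0.0001503) = ln(0.000165776)/ln(0.00460745) ≈ 1.6180.
Then ε_8 ≈ ε_7·(ε_7/ε_6)^p = 1.148e-10·(0.000165776)^1.6180 = 1.148e-10·7.64163e-07 ≈ 8.773e-17.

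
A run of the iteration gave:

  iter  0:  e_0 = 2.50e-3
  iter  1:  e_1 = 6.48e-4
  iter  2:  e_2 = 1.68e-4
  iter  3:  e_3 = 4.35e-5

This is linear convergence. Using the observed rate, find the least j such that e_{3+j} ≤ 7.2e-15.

17

Rate ρ ≈ e_3/e_2 = 4.35e-5/1.68e-4 = 0.2589.
After j more steps, e_{3+j} ≈ 4.35e-5·ρ^j; need ρ^j ≤ 7.2e-15/4.35e-5 = 1.65517e-10.
j ≥ ln(1.65517e-10)/ln(0.2589) = -22.5219/-1.35131 = 16.667.
So 17 more iterations are needed.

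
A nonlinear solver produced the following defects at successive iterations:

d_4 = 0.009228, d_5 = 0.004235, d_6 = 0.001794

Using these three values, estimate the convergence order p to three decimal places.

1.103

p ≈ ln(d_6/d_5) / ln(d_5/d_4)
  = ln(0.001794/0.004235) / ln(0.004235/0.009228)
  = ln(0.423613) / ln(0.458929)
  = -0.858935 / -0.778860 ≈ 1.102811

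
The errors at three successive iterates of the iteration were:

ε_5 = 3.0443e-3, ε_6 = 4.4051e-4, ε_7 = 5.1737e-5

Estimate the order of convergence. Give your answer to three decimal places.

p ≈ ln(ε_7/ε_6) / ln(ε_6/ε_5)
  = ln(5.1737e-5/4.4051e-4) / ln(4.4051e-4/3.0443e-3)
  = ln(0.117448) / ln(0.1447)
  = -2.141760 / -1.933093 ≈ 1.107945

1.108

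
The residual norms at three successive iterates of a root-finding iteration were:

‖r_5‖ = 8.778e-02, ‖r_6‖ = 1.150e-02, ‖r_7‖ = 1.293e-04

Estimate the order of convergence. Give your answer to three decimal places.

p ≈ ln(‖r_7‖/‖r_6‖) / ln(‖r_6‖/‖r_5‖)
  = ln(1.293e-04/1.150e-02) / ln(1.150e-02/8.778e-02)
  = ln(0.0112435) / ln(0.131009)
  = -4.487965 / -2.032489 ≈ 2.208113

2.208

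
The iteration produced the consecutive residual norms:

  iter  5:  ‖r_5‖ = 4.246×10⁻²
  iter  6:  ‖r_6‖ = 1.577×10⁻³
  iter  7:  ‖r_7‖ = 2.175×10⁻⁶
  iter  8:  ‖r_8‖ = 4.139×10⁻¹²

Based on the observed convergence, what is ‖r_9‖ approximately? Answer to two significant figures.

First estimate the order: p ≈ ln(‖r_8‖/‖r_7‖) / ln(‖r_7‖/‖r_6‖) = ln(4.139×10⁻¹²/2.175×10⁻⁶)/ln(2.175×10⁻⁶/1.577×10⁻³) = ln(1.90299e-06)/ln(0.0013792) ≈ 1.9999.
Then ‖r_9‖ ≈ ‖r_8‖·(‖r_8‖/‖r_7‖)^p = 4.139×10⁻¹²·(1.90299e-06)^1.9999 = 4.139×10⁻¹²·3.62614e-12 ≈ 1.501e-23.

1.5e-23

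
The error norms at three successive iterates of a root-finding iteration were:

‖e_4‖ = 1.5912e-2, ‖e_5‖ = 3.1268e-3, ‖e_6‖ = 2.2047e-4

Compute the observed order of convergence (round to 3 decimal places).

1.630

p ≈ ln(‖e_6‖/‖e_5‖) / ln(‖e_5‖/‖e_4‖)
  = ln(2.2047e-4/3.1268e-3) / ln(3.1268e-3/1.5912e-2)
  = ln(0.0705098) / ln(0.196506)
  = -2.652004 / -1.627062 ≈ 1.629934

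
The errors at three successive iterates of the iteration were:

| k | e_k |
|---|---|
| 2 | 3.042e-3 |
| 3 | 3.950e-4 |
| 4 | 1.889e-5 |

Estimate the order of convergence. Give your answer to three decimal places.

p ≈ ln(e_4/e_3) / ln(e_3/e_2)
  = ln(1.889e-5/3.950e-4) / ln(3.950e-4/3.042e-3)
  = ln(0.0478228) / ln(0.129849)
  = -3.040253 / -2.041383 ≈ 1.489310

1.489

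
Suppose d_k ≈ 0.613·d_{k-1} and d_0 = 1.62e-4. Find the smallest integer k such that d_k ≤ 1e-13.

44

After k steps, d_k ≈ 1.62e-4·0.613^k.
Need 0.613^k ≤ 1e-13/1.62e-4 = 6.17284e-10.
k ≥ ln(6.17284e-10)/ln(0.613) = -21.2057/-0.48939 = 43.331.
Smallest integer k = 44.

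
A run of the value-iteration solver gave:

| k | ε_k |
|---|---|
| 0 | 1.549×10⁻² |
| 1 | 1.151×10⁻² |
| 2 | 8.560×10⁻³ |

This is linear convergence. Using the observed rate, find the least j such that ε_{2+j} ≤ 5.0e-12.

72

Rate ρ ≈ ε_2/ε_1 = 8.560×10⁻³/1.151×10⁻² = 0.7437.
After j more steps, ε_{2+j} ≈ 8.560×10⁻³·ρ^j; need ρ^j ≤ 5.0e-12/8.560×10⁻³ = 5.84112e-10.
j ≥ ln(5.84112e-10)/ln(0.7437) = -21.2609/-0.29612 = 71.798.
So 72 more iterations are needed.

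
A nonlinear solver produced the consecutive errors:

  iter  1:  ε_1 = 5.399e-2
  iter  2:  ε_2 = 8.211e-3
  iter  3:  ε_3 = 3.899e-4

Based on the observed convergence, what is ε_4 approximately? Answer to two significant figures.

2.8e-6

First estimate the order: p ≈ ln(ε_3/ε_2) / ln(ε_2/ε_1) = ln(3.899e-4/8.211e-3)/ln(8.211e-3/5.399e-2) = ln(0.0474851)/ln(0.152084) ≈ 1.6181.
Then ε_4 ≈ ε_3·(ε_3/ε_2)^p = 3.899e-4·(0.0474851)^1.6181 = 3.899e-4·0.00722 ≈ 2.815e-06.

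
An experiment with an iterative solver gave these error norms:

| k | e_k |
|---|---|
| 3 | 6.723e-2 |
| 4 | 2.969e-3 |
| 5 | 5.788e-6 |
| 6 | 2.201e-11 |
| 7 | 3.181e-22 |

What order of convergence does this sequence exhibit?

Consecutive ratios: e_7/e_6 = 3.181e-22/2.201e-11 = 1.44525e-11, e_6/e_5 = 2.201e-11/5.788e-6 = 3.8027e-06.
p ≈ ln(1.44525e-11)/ln(3.8027e-06) = -24.9602/-12.4798 ≈ 2.00.
So the convergence is quadratic (order 2).

2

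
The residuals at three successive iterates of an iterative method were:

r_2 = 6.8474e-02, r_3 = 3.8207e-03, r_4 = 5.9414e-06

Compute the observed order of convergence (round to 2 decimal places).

p ≈ ln(r_4/r_3) / ln(r_3/r_2)
  = ln(5.9414e-06/3.8207e-03) / ln(3.8207e-03/6.8474e-02)
  = ln(0.00155506) / ln(0.0557978)
  = -6.46624 / -2.88602 ≈ 2.24054

2.24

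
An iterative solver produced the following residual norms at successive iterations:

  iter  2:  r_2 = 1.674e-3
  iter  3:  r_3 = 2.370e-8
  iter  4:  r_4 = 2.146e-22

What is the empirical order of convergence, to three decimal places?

p ≈ ln(r_4/r_3) / ln(r_3/r_2)
  = ln(2.146e-22/2.370e-8) / ln(2.370e-8/1.674e-3)
  = ln(9.05485e-15) / ln(1.41577e-05)
  = -32.335476 / -11.165252 ≈ 2.896081

2.896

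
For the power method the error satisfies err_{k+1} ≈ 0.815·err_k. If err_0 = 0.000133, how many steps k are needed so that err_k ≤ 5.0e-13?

95

After k steps, err_k ≈ 0.000133·0.815^k.
Need 0.815^k ≤ 5.0e-13/0.000133 = 3.7594e-09.
k ≥ ln(3.7594e-09)/ln(0.815) = -19.3990/-0.20457 = 94.828.
Smallest integer k = 95.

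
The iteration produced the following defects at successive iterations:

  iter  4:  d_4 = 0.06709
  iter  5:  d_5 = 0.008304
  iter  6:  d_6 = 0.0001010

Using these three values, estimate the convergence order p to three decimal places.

2.110

p ≈ ln(d_6/d_5) / ln(d_5/d_4)
  = ln(0.0001010/0.008304) / ln(0.008304/0.06709)
  = ln(0.0121628) / ln(0.123774)
  = -4.409373 / -2.089298 ≈ 2.110457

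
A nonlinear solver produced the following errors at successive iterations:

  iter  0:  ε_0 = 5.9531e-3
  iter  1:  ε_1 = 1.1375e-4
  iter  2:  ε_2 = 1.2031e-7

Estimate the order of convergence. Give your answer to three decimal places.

p ≈ ln(ε_2/ε_1) / ln(ε_1/ε_0)
  = ln(1.2031e-7/1.1375e-4) / ln(1.1375e-4/5.9531e-3)
  = ln(0.00105767) / ln(0.0191077)
  = -6.851687 / -3.957664 ≈ 1.731245

1.731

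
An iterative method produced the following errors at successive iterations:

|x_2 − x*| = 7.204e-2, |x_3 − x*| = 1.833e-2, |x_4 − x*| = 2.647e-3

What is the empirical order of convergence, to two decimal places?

p ≈ ln(|x_4 − x*|/|x_3 − x*|) / ln(|x_3 − x*|/|x_2 − x*|)
  = ln(2.647e-3/1.833e-2) / ln(1.833e-2/7.204e-2)
  = ln(0.144408) / ln(0.254442)
  = -1.93511 / -1.36868 ≈ 1.41385

1.41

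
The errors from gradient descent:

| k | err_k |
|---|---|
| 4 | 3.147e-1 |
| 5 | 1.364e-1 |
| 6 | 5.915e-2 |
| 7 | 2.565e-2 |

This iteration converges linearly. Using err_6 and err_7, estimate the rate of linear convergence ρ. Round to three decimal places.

ρ ≈ err_7/err_6 = 2.565e-2/5.915e-2 = 0.43364

0.434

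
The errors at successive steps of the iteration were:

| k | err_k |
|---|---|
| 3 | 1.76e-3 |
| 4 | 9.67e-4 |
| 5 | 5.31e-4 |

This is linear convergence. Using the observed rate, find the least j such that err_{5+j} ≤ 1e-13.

Rate ρ ≈ err_5/err_4 = 5.31e-4/9.67e-4 = 0.5491.
After j more steps, err_{5+j} ≈ 5.31e-4·ρ^j; need ρ^j ≤ 1e-13/5.31e-4 = 1.88324e-10.
j ≥ ln(1.88324e-10)/ln(0.5491) = -22.3929/-0.59947 = 37.354.
So 38 more iterations are needed.

38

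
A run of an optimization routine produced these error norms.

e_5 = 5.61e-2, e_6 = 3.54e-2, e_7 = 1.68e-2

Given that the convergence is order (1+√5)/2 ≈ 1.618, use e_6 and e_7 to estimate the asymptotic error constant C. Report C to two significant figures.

C ≈ e_7 / e_6^1.618
  = 1.68e-2 / (3.54e-2)^1.618
  = 1.68e-2 / 0.00449042 ≈ 3.7413

3.7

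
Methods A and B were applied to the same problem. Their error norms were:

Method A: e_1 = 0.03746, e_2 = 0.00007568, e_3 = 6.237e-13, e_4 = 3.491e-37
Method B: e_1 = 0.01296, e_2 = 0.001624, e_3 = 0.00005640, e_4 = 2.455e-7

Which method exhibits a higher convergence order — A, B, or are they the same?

A

Method A: p ≈ ln(3.491e-37/6.237e-13)/ln(6.237e-13/0.00007568) ≈ 3.00.
Method B: p ≈ ln(2.455e-7/0.00005640)/ln(0.00005640/0.001624) ≈ 1.62.
Method A has the higher order (≈3.0 vs ≈1.6).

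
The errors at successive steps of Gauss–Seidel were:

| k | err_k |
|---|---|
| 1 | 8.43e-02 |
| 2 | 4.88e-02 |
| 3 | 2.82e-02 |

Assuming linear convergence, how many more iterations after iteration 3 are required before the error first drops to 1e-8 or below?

28

Rate ρ ≈ err_3/err_2 = 2.82e-02/4.88e-02 = 0.5779.
After j more steps, err_{3+j} ≈ 2.82e-02·ρ^j; need ρ^j ≤ 1e-8/2.82e-02 = 3.5461e-07.
j ≥ ln(3.5461e-07)/ln(0.5779) = -14.8522/-0.54835 = 27.085.
So 28 more iterations are needed.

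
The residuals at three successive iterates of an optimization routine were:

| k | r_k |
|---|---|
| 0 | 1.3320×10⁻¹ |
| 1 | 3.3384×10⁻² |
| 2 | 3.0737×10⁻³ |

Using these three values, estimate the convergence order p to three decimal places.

1.724

p ≈ ln(r_2/r_1) / ln(r_1/r_0)
  = ln(3.0737×10⁻³/3.3384×10⁻²) / ln(3.3384×10⁻²/1.3320×10⁻¹)
  = ln(0.0920711) / ln(0.250631)
  = -2.385194 / -1.383774 ≈ 1.723688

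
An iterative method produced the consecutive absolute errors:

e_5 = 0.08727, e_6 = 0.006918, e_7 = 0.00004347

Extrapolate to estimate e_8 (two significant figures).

First estimate the order: p ≈ ln(e_7/e_6) / ln(e_6/e_5) = ln(0.00004347/0.006918)/ln(0.006918/0.08727) = ln(0.00628361)/ln(0.0792712) ≈ 2.0000.
Then e_8 ≈ e_7·(e_7/e_6)^p = 0.00004347·(0.00628361)^2.0000 = 0.00004347·3.94838e-05 ≈ 1.716e-09.

1.7e-9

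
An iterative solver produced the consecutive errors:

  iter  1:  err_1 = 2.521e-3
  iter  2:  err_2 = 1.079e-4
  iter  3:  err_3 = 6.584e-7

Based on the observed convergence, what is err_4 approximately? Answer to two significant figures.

First estimate the order: p ≈ ln(err_3/err_2) / ln(err_2/err_1) = ln(6.584e-7/1.079e-4)/ln(1.079e-4/2.521e-3) = ln(0.00610195)/ln(0.0428005) ≈ 1.6182.
Then err_4 ≈ err_3·(err_3/err_2)^p = 6.584e-7·(0.00610195)^1.6182 = 6.584e-7·0.000260883 ≈ 1.718e-10.

1.7e-10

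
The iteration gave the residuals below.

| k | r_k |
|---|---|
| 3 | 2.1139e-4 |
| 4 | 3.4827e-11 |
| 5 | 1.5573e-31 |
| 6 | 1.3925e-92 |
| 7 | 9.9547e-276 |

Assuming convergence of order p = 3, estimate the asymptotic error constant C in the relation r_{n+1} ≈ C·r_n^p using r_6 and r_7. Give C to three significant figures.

C ≈ r_7 / r_6^3
  = 9.9547e-276 / (1.3925e-92)^3
  = 9.9547e-276 / 2.70014e-276 ≈ 3.6867

3.69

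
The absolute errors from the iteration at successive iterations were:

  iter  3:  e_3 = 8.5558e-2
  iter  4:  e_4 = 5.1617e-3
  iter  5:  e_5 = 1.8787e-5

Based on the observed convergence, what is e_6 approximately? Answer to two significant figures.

First estimate the order: p ≈ ln(e_5/e_4) / ln(e_4/e_3) = ln(1.8787e-5/5.1617e-3)/ln(5.1617e-3/8.5558e-2) = ln(0.00363969)/ln(0.0603298) ≈ 2.0000.
Then e_6 ≈ e_5·(e_5/e_4)^p = 1.8787e-5·(0.00363969)^2.0000 = 1.8787e-5·1.32473e-05 ≈ 2.489e-10.

2.5e-10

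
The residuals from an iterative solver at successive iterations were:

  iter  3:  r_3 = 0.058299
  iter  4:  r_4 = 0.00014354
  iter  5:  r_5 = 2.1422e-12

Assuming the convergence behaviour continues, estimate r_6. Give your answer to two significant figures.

First estimate the order: p ≈ ln(r_5/r_4) / ln(r_4/r_3) = ln(2.1422e-12/0.00014354)/ln(0.00014354/0.058299) = ln(1.49241e-08)/ln(0.00246213) ≈ 3.0000.
Then r_6 ≈ r_5·(r_5/r_4)^p = 2.1422e-12·(1.49241e-08)^3.0000 = 2.1422e-12·3.32403e-24 ≈ 7.121e-36.

7.1e-36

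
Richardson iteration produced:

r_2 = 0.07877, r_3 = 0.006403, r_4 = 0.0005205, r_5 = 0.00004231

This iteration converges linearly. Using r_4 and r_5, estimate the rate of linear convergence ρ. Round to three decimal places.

ρ ≈ r_5/r_4 = 0.00004231/0.0005205 = 0.08129

0.081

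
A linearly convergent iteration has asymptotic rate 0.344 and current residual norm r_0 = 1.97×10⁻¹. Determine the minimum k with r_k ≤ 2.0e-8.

16

After k steps, r_k ≈ 1.97×10⁻¹·0.344^k.
Need 0.344^k ≤ 2.0e-8/1.97×10⁻¹ = 1.01523e-07.
k ≥ ln(1.01523e-07)/ln(0.344) = -16.1030/-1.06711 = 15.090.
Smallest integer k = 16.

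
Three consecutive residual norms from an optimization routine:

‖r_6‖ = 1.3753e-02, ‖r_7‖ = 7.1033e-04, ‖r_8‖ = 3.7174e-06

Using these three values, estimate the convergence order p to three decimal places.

p ≈ ln(‖r_8‖/‖r_7‖) / ln(‖r_7‖/‖r_6‖)
  = ln(3.7174e-06/7.1033e-04) / ln(7.1033e-04/1.3753e-02)
  = ln(0.00523334) / ln(0.0516491)
  = -5.252706 / -2.963283 ≈ 1.772597

1.773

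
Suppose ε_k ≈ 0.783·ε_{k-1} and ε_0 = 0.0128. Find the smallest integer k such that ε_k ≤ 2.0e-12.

After k steps, ε_k ≈ 0.0128·0.783^k.
Need 0.783^k ≤ 2.0e-12/0.0128 = 1.5625e-10.
k ≥ ln(1.5625e-10)/ln(0.783) = -22.5796/-0.24462 = 92.305.
Smallest integer k = 93.

93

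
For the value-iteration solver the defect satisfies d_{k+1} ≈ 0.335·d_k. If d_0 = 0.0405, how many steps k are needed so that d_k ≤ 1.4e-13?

After k steps, d_k ≈ 0.0405·0.335^k.
Need 0.335^k ≤ 1.4e-13/0.0405 = 3.45679e-12.
k ≥ ln(3.45679e-12)/ln(0.335) = -26.3907/-1.09362 = 24.132.
Smallest integer k = 25.

25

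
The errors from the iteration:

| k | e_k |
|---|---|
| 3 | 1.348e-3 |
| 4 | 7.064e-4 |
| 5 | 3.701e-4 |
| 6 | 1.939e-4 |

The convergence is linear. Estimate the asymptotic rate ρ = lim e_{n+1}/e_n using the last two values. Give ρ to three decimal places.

ρ ≈ e_6/e_5 = 1.939e-4/3.701e-4 = 0.52391

0.524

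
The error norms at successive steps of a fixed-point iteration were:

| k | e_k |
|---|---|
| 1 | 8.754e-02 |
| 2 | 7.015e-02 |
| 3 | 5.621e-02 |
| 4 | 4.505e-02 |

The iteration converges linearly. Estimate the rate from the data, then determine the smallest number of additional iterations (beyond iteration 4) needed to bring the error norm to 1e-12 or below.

Rate ρ ≈ e_4/e_3 = 4.505e-02/5.621e-02 = 0.8015.
After j more steps, e_{4+j} ≈ 4.505e-02·ρ^j; need ρ^j ≤ 1e-12/4.505e-02 = 2.21976e-11.
j ≥ ln(2.21976e-11)/ln(0.8015) = -24.5310/-0.22127 = 110.865.
So 111 more iterations are needed.

111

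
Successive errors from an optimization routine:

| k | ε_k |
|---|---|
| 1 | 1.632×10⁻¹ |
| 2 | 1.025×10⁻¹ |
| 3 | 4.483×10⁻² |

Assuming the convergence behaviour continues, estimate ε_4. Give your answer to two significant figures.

First estimate the order: p ≈ ln(ε_3/ε_2) / ln(ε_2/ε_1) = ln(4.483×10⁻²/1.025×10⁻¹)/ln(1.025×10⁻¹/1.632×10⁻¹) = ln(0.437366)/ln(0.628064) ≈ 1.7780.
Then ε_4 ≈ ε_3·(ε_3/ε_2)^p = 4.483×10⁻²·(0.437366)^1.7780 = 4.483×10⁻²·0.229838 ≈ 0.0103.

1.0e-2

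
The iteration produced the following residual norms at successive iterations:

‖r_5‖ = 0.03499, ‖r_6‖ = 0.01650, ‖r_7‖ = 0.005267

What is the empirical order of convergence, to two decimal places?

1.52

p ≈ ln(‖r_7‖/‖r_6‖) / ln(‖r_6‖/‖r_5‖)
  = ln(0.005267/0.01650) / ln(0.01650/0.03499)
  = ln(0.319212) / ln(0.471563)
  = -1.14190 / -0.75170 ≈ 1.51909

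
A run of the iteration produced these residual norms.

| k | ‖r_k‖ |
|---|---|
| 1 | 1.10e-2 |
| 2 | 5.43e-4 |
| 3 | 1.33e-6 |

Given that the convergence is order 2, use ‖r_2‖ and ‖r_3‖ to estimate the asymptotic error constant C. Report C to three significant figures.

4.51

C ≈ ‖r_3‖ / ‖r_2‖^2
  = 1.33e-6 / (5.43e-4)^2
  = 1.33e-6 / 2.94849e-07 ≈ 4.5108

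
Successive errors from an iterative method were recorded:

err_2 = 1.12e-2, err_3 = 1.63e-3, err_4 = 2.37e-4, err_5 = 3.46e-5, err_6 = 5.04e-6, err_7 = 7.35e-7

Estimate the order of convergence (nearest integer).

Consecutive ratios: err_7/err_6 = 7.35e-7/5.04e-6 = 0.145833, err_6/err_5 = 5.04e-6/3.46e-5 = 0.145665.
p ≈ ln(0.145833)/ln(0.145665) = -1.9253/-1.9264 ≈ 1.00.
So the convergence is linear (order 1).

1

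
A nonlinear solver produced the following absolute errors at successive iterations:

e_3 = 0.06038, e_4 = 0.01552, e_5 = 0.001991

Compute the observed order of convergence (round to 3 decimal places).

p ≈ ln(e_5/e_4) / ln(e_4/e_3)
  = ln(0.001991/0.01552) / ln(0.01552/0.06038)
  = ln(0.128286) / ln(0.257039)
  = -2.053493 / -1.358527 ≈ 1.511558

1.512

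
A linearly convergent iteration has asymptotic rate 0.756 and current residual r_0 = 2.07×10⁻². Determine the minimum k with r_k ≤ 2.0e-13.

91

After k steps, r_k ≈ 2.07×10⁻²·0.756^k.
Need 0.756^k ≤ 2.0e-13/2.07×10⁻² = 9.66184e-12.
k ≥ ln(9.66184e-12)/ln(0.756) = -25.3628/-0.27971 = 90.675.
Smallest integer k = 91.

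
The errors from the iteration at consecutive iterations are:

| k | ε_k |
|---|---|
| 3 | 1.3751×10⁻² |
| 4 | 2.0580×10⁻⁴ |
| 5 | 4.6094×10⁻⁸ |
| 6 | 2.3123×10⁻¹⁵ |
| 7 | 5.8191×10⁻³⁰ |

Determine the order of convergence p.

2

Consecutive ratios: ε_7/ε_6 = 5.8191×10⁻³⁰/2.3123×10⁻¹⁵ = 2.51659e-15, ε_6/ε_5 = 2.3123×10⁻¹⁵/4.6094×10⁻⁸ = 5.01649e-08.
p ≈ ln(2.51659e-15)/ln(5.01649e-08) = -33.6159/-16.8080 ≈ 2.00.
So the convergence is quadratic (order 2).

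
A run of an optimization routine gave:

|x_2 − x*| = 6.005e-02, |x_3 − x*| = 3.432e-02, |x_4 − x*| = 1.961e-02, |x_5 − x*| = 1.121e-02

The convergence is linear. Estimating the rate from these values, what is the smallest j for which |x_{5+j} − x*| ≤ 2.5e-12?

40

Rate ρ ≈ |x_5 − x*|/|x_4 − x*| = 1.121e-02/1.961e-02 = 0.5716.
After j more steps, |x_{5+j} − x*| ≈ 1.121e-02·ρ^j; need ρ^j ≤ 2.5e-12/1.121e-02 = 2.23015e-10.
j ≥ ln(2.23015e-10)/ln(0.5716) = -22.2238/-0.55932 = 39.734.
So 40 more iterations are needed.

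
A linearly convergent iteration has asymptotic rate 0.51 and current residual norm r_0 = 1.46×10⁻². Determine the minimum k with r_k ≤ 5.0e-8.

After k steps, r_k ≈ 1.46×10⁻²·0.51^k.
Need 0.51^k ≤ 5.0e-8/1.46×10⁻² = 3.42466e-06.
k ≥ ln(3.42466e-06)/ln(0.51) = -12.5845/-0.67334 = 18.690.
Smallest integer k = 19.

19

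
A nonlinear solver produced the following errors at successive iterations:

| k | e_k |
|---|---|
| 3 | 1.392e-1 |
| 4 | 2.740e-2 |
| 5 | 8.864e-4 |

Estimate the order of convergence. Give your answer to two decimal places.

p ≈ ln(e_5/e_4) / ln(e_4/e_3)
  = ln(8.864e-4/2.740e-2) / ln(2.740e-2/1.392e-1)
  = ln(0.0323504) / ln(0.196839)
  = -3.43113 / -1.62537 ≈ 2.11098

2.11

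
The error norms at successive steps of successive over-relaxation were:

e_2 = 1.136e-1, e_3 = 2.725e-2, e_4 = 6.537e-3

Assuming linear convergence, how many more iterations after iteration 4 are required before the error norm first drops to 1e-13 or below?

Rate ρ ≈ e_4/e_3 = 6.537e-3/2.725e-2 = 0.2399.
After j more steps, e_{4+j} ≈ 6.537e-3·ρ^j; need ρ^j ≤ 1e-13/6.537e-3 = 1.52975e-11.
j ≥ ln(1.52975e-11)/ln(0.2399) = -24.9033/-1.42753 = 17.445.
So 18 more iterations are needed.

18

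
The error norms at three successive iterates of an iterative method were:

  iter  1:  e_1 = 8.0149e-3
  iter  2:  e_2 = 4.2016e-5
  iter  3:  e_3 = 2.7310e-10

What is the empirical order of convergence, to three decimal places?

p ≈ ln(e_3/e_2) / ln(e_2/e_1)
  = ln(2.7310e-10/4.2016e-5) / ln(4.2016e-5/8.0149e-3)
  = ln(6.4999e-06) / ln(0.00524224)
  = -11.943724 / -5.251006 ≈ 2.274559

2.275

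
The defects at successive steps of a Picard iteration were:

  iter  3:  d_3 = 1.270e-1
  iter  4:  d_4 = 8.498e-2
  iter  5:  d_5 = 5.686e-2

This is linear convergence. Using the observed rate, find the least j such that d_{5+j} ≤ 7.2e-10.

46

Rate ρ ≈ d_5/d_4 = 5.686e-2/8.498e-2 = 0.6691.
After j more steps, d_{5+j} ≈ 5.686e-2·ρ^j; need ρ^j ≤ 7.2e-10/5.686e-2 = 1.26627e-08.
j ≥ ln(1.26627e-08)/ln(0.6691) = -18.1846/-0.40182 = 45.256.
So 46 more iterations are needed.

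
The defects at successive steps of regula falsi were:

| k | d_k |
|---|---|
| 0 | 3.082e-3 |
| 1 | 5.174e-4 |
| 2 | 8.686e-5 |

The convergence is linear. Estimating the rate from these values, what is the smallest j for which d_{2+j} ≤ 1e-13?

Rate ρ ≈ d_2/d_1 = 8.686e-5/5.174e-4 = 0.1679.
After j more steps, d_{2+j} ≈ 8.686e-5·ρ^j; need ρ^j ≤ 1e-13/8.686e-5 = 1.15128e-09.
j ≥ ln(1.15128e-09)/ln(0.1679) = -20.5824/-1.78439 = 11.535.
So 12 more iterations are needed.

12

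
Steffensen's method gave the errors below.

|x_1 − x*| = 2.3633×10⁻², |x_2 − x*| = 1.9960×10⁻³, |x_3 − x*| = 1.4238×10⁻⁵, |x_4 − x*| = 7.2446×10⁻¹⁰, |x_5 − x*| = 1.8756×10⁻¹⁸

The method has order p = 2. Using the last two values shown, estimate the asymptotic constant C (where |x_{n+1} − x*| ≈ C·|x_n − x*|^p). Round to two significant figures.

3.6

C ≈ |x_5 − x*| / |x_4 − x*|^2
  = 1.8756×10⁻¹⁸ / (7.2446×10⁻¹⁰)^2
  = 1.8756×10⁻¹⁸ / 5.24842e-19 ≈ 3.5736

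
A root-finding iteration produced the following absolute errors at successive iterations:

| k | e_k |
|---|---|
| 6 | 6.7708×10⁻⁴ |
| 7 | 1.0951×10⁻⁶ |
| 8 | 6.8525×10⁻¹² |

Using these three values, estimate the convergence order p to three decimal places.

p ≈ ln(e_8/e_7) / ln(e_7/e_6)
  = ln(6.8525×10⁻¹²/1.0951×10⁻⁶) / ln(1.0951×10⁻⁶/6.7708×10⁻⁴)
  = ln(6.25742e-06) / ln(0.00161739)
  = -11.981743 / -6.426942 ≈ 1.864299

1.864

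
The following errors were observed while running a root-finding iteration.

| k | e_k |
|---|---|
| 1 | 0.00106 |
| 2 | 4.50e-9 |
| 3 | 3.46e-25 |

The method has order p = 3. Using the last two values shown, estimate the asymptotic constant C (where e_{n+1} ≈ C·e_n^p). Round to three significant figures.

C ≈ e_3 / e_2^3
  = 3.46e-25 / (4.50e-9)^3
  = 3.46e-25 / 9.1125e-26 ≈ 3.797

3.80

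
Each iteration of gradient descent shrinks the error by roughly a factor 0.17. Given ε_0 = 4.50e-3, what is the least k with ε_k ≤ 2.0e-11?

After k steps, ε_k ≈ 4.50e-3·0.17^k.
Need 0.17^k ≤ 2.0e-11/4.50e-3 = 4.44444e-09.
k ≥ ln(4.44444e-09)/ln(0.17) = -19.2316/-1.77196 = 10.853.
Smallest integer k = 11.

11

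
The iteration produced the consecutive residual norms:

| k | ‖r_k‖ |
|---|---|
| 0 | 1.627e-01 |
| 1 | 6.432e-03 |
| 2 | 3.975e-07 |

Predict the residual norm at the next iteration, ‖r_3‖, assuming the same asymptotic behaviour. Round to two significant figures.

9.4e-20

First estimate the order: p ≈ ln(‖r_2‖/‖r_1‖) / ln(‖r_1‖/‖r_0‖) = ln(3.975e-07/6.432e-03)/ln(6.432e-03/1.627e-01) = ln(6.18004e-05)/ln(0.0395329) ≈ 2.9999.
Then ‖r_3‖ ≈ ‖r_2‖·(‖r_2‖/‖r_1‖)^p = 3.975e-07·(6.18004e-05)^2.9999 = 3.975e-07·2.36262e-13 ≈ 9.391e-20.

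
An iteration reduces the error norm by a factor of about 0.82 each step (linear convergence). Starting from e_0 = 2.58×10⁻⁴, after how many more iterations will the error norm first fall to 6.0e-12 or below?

After k steps, e_k ≈ 2.58×10⁻⁴·0.82^k.
Need 0.82^k ≤ 6.0e-12/2.58×10⁻⁴ = 2.32558e-08.
k ≥ ln(2.32558e-08)/ln(0.82) = -17.5767/-0.19845 = 88.570.
Smallest integer k = 89.

89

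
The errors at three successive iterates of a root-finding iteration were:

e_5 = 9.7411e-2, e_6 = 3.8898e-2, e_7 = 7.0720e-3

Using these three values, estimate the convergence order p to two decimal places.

p ≈ ln(e_7/e_6) / ln(e_6/e_5)
  = ln(7.0720e-3/3.8898e-2) / ln(3.8898e-2/9.7411e-2)
  = ln(0.181809) / ln(0.399318)
  = -1.70480 / -0.91800 ≈ 1.85708

1.86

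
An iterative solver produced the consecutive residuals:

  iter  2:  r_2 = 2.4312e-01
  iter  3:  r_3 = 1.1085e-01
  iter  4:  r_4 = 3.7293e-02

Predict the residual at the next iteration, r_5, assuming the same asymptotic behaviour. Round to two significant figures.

8.2e-3

First estimate the order: p ≈ ln(r_4/r_3) / ln(r_3/r_2) = ln(3.7293e-02/1.1085e-01)/ln(1.1085e-01/2.4312e-01) = ln(0.336428)/ln(0.455948) ≈ 1.3871.
Then r_5 ≈ r_4·(r_4/r_3)^p = 3.7293e-02·(0.336428)^1.3871 = 3.7293e-02·0.220674 ≈ 0.00823.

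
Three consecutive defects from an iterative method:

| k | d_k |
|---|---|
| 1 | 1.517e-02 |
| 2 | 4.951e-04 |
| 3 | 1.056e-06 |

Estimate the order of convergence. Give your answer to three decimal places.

1.797

p ≈ ln(d_3/d_2) / ln(d_2/d_1)
  = ln(1.056e-06/4.951e-04) / ln(4.951e-04/1.517e-02)
  = ln(0.0021329) / ln(0.0326368)
  = -6.150273 / -3.422315 ≈ 1.797109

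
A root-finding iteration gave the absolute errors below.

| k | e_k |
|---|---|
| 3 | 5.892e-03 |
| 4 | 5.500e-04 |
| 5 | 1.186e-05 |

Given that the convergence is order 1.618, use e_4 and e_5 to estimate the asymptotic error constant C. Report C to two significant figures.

C ≈ e_5 / e_4^1.618
  = 1.186e-05 / (5.500e-04)^1.618
  = 1.186e-05 / 5.31994e-06 ≈ 2.2293

2.2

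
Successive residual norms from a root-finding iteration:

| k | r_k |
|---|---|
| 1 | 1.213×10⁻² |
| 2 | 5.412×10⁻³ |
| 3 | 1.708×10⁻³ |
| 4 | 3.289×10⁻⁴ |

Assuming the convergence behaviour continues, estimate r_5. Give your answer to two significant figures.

3.1e-5

First estimate the order: p ≈ ln(r_4/r_3) / ln(r_3/r_2) = ln(3.289×10⁻⁴/1.708×10⁻³)/ln(1.708×10⁻³/5.412×10⁻³) = ln(0.192564)/ln(0.315595) ≈ 1.4284.
Then r_5 ≈ r_4·(r_4/r_3)^p = 3.289×10⁻⁴·(0.192564)^1.4284 = 3.289×10⁻⁴·0.0950795 ≈ 3.127e-05.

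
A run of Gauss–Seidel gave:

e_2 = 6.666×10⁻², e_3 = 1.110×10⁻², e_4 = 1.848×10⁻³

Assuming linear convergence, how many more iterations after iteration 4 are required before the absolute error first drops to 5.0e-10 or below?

Rate ρ ≈ e_4/e_3 = 1.848×10⁻³/1.110×10⁻² = 0.1665.
After j more steps, e_{4+j} ≈ 1.848×10⁻³·ρ^j; need ρ^j ≤ 5.0e-10/1.848×10⁻³ = 2.70563e-07.
j ≥ ln(2.70563e-07)/ln(0.1665) = -15.1228/-1.79276 = 8.435.
So 9 more iterations are needed.

9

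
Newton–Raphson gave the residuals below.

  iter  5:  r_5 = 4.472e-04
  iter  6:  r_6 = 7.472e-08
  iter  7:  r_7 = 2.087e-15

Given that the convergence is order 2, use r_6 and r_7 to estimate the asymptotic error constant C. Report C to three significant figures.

C ≈ r_7 / r_6^2
  = 2.087e-15 / (7.472e-08)^2
  = 2.087e-15 / 5.58308e-15 ≈ 0.37381

0.374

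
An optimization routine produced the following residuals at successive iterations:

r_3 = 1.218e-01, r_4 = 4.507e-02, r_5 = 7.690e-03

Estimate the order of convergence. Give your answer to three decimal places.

p ≈ ln(r_5/r_4) / ln(r_4/r_3)
  = ln(7.690e-03/4.507e-02) / ln(4.507e-02/1.218e-01)
  = ln(0.170623) / ln(0.370033)
  = -1.768299 / -0.994163 ≈ 1.778681

1.779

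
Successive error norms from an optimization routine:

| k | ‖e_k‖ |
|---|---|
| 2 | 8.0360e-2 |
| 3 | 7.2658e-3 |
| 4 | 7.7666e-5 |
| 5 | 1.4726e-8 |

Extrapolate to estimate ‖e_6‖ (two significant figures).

1.4e-15

First estimate the order: p ≈ ln(‖e_5‖/‖e_4‖) / ln(‖e_4‖/‖e_3‖) = ln(1.4726e-8/7.7666e-5)/ln(7.7666e-5/7.2658e-3) = ln(0.000189607)/ln(0.0106893) ≈ 1.8884.
Then ‖e_6‖ ≈ ‖e_5‖·(‖e_5‖/‖e_4‖)^p = 1.4726e-8·(0.000189607)^1.8884 = 1.4726e-8·9.35621e-08 ≈ 1.378e-15.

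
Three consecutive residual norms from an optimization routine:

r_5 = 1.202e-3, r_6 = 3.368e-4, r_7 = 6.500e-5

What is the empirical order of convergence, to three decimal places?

1.293

p ≈ ln(r_7/r_6) / ln(r_6/r_5)
  = ln(6.500e-5/3.368e-4) / ln(3.368e-4/1.202e-3)
  = ln(0.192993) / ln(0.2802)
  = -1.645101 / -1.272252 ≈ 1.293062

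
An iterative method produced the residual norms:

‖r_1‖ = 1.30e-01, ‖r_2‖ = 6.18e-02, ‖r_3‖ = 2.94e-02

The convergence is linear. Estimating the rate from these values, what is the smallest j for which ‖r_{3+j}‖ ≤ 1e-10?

Rate ρ ≈ ‖r_3‖/‖r_2‖ = 2.94e-02/6.18e-02 = 0.4757.
After j more steps, ‖r_{3+j}‖ ≈ 2.94e-02·ρ^j; need ρ^j ≤ 1e-10/2.94e-02 = 3.40136e-09.
j ≥ ln(3.40136e-09)/ln(0.4757) = -19.4991/-0.74297 = 26.245.
So 27 more iterations are needed.

27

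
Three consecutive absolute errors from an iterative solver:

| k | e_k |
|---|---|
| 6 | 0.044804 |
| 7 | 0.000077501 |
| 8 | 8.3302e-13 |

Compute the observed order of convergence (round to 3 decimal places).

p ≈ ln(e_8/e_7) / ln(e_7/e_6)
  = ln(8.3302e-13/0.000077501) / ln(0.000077501/0.044804)
  = ln(1.07485e-08) / ln(0.00172978)
  = -18.348500 / -6.359761 ≈ 2.885093

2.885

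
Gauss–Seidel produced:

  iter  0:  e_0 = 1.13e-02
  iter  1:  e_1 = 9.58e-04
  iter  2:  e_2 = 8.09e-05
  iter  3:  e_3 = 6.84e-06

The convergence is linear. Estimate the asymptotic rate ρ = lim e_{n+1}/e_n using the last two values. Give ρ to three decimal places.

ρ ≈ e_3/e_2 = 6.84e-06/8.09e-05 = 0.08455

0.085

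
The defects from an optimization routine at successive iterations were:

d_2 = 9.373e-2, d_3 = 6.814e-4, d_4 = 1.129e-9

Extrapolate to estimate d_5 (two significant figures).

First estimate the order: p ≈ ln(d_4/d_3) / ln(d_3/d_2) = ln(1.129e-9/6.814e-4)/ln(6.814e-4/9.373e-2) = ln(1.65688e-06)/ln(0.00726982) ≈ 2.7032.
Then d_5 ≈ d_4·(d_4/d_3)^p = 1.129e-9·(1.65688e-06)^2.7032 = 1.129e-9·2.36367e-16 ≈ 2.669e-25.

2.7e-25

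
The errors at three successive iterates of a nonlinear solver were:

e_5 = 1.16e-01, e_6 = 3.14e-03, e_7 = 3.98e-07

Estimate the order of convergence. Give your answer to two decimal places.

p ≈ ln(e_7/e_6) / ln(e_6/e_5)
  = ln(3.98e-07/3.14e-03) / ln(3.14e-03/1.16e-01)
  = ln(0.000126752) / ln(0.027069)
  = -8.97328 / -3.60937 ≈ 2.48611

2.49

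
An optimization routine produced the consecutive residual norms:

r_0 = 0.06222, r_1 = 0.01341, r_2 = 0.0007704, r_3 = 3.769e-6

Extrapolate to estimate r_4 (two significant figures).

1.9e-10

First estimate the order: p ≈ ln(r_3/r_2) / ln(r_2/r_1) = ln(3.769e-6/0.0007704)/ln(0.0007704/0.01341) = ln(0.00489226)/ln(0.0574497) ≈ 1.8622.
Then r_4 ≈ r_3·(r_3/r_2)^p = 3.769e-6·(0.00489226)^1.8622 = 3.769e-6·4.98201e-05 ≈ 1.878e-10.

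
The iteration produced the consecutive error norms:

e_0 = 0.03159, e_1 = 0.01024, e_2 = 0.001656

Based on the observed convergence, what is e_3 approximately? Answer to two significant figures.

8.7e-5

First estimate the order: p ≈ ln(e_2/e_1) / ln(e_1/e_0) = ln(0.001656/0.01024)/ln(0.01024/0.03159) = ln(0.161719)/ln(0.324153) ≈ 1.6172.
Then e_3 ≈ e_2·(e_2/e_1)^p = 0.001656·(0.161719)^1.6172 = 0.001656·0.0525301 ≈ 8.699e-05.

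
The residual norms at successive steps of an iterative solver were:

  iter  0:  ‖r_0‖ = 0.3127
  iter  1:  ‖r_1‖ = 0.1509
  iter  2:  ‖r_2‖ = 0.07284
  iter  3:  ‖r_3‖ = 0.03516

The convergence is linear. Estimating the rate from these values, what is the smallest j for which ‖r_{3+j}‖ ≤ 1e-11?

31

Rate ρ ≈ ‖r_3‖/‖r_2‖ = 0.03516/0.07284 = 0.4827.
After j more steps, ‖r_{3+j}‖ ≈ 0.03516·ρ^j; need ρ^j ≤ 1e-11/0.03516 = 2.84414e-10.
j ≥ ln(2.84414e-10)/ln(0.4827) = -21.9806/-0.72836 = 30.178.
So 31 more iterations are needed.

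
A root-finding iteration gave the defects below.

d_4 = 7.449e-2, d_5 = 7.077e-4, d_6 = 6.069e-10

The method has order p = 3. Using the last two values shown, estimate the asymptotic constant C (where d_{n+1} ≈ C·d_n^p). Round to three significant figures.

C ≈ d_6 / d_5^3
  = 6.069e-10 / (7.077e-4)^3
  = 6.069e-10 / 3.54444e-10 ≈ 1.7123

1.71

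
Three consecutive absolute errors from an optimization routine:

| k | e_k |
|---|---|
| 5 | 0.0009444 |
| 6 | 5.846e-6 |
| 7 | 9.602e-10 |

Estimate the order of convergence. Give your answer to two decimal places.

p ≈ ln(e_7/e_6) / ln(e_6/e_5)
  = ln(9.602e-10/5.846e-6) / ln(5.846e-6/0.0009444)
  = ln(0.000164249) / ln(0.00619017)
  = -8.71413 / -5.08479 ≈ 1.71376

1.71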